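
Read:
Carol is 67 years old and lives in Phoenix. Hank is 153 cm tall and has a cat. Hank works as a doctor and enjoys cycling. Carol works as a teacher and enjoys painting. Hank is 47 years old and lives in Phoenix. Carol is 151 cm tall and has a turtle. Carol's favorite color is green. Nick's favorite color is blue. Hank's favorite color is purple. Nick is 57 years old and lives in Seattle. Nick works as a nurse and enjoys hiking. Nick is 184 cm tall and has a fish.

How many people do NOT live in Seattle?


Not in Seattle: 2

2


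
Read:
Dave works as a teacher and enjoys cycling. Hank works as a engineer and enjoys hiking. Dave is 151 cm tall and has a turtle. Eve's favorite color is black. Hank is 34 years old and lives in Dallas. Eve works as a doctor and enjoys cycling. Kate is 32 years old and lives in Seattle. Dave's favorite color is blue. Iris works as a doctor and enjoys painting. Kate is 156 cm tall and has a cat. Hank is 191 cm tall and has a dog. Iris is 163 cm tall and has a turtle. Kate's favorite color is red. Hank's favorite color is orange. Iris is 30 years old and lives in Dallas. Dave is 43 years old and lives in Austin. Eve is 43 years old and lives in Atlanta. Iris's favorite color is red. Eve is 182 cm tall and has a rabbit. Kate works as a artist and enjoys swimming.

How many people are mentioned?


People: Eve, Kate, Iris, Dave, Hank. Count = 5

5


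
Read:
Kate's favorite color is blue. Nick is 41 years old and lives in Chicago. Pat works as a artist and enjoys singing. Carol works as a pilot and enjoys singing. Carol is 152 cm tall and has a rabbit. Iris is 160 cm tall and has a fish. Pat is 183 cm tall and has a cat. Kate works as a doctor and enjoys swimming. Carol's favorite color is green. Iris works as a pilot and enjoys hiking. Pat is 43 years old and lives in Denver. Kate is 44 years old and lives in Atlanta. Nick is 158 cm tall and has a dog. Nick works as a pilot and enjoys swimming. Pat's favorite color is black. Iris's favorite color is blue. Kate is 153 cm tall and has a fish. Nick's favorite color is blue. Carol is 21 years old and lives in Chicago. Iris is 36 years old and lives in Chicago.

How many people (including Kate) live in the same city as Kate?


Kate lives in Atlanta. Count = 1

1


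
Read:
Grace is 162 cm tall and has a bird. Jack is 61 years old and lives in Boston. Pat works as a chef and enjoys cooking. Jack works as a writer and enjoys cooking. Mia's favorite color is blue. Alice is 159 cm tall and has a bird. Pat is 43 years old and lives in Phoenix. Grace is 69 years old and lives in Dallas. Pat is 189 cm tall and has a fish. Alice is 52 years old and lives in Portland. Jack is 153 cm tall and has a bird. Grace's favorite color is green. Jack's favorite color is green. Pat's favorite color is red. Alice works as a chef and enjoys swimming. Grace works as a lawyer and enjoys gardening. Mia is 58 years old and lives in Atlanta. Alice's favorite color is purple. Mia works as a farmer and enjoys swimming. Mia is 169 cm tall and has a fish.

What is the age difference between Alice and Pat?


|52 - 43| = 9

9


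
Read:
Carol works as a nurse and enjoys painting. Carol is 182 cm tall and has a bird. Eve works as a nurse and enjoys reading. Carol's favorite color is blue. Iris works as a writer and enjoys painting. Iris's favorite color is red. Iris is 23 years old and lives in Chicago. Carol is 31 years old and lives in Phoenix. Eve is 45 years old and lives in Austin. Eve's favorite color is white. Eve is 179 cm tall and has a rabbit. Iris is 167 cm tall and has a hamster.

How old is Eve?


Eve is 45 years old

45


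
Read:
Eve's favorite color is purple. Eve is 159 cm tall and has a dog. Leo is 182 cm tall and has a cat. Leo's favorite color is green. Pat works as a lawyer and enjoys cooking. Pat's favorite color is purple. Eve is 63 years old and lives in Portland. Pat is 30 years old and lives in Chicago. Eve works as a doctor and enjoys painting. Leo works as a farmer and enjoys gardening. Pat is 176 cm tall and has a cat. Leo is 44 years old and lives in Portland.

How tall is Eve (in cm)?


Eve is 159 cm tall

159


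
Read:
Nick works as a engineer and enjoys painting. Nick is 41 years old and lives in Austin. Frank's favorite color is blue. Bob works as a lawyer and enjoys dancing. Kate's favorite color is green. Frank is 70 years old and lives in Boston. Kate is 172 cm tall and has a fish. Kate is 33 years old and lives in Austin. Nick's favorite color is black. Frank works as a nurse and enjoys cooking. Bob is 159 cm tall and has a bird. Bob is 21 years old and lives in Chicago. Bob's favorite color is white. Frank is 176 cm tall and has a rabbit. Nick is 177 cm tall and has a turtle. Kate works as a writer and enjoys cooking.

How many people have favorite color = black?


Count: 1

1


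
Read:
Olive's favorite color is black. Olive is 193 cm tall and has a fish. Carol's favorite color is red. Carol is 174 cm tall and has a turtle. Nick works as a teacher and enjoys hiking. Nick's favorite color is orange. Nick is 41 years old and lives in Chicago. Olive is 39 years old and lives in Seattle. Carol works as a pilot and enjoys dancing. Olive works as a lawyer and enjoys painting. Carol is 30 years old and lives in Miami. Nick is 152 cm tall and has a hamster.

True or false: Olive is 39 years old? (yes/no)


Olive is actually 39. yes

yes


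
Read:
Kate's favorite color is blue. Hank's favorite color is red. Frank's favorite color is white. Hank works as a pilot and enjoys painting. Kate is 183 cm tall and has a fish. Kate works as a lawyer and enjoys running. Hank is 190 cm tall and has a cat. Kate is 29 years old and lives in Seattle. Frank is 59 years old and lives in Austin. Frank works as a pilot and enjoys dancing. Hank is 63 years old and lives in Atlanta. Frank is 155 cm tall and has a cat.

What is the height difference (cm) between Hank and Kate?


|190 - 183| = 7

7


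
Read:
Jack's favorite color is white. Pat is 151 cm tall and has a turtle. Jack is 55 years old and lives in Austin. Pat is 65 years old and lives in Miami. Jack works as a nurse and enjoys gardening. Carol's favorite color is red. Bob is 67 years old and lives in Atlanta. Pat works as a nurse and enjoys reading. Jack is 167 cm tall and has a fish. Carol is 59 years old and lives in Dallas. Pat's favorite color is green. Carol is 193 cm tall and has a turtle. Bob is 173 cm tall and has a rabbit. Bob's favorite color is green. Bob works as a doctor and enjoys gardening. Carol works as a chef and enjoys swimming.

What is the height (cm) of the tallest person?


Tallest: Carol at 193 cm

193


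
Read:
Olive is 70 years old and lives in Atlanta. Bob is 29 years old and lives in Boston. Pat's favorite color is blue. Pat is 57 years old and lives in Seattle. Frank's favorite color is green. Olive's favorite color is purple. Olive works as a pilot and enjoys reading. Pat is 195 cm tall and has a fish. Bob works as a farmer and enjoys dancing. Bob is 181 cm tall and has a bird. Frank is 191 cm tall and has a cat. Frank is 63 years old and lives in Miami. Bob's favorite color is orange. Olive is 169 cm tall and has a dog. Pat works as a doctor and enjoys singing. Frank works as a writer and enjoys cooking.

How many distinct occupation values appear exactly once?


Unique occupation values: 4

4


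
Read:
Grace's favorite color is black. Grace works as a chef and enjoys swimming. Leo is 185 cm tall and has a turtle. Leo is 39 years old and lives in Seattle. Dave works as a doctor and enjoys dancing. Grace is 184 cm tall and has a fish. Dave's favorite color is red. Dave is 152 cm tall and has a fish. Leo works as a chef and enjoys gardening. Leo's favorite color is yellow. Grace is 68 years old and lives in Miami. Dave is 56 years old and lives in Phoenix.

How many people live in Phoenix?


Count in Phoenix: 1

1


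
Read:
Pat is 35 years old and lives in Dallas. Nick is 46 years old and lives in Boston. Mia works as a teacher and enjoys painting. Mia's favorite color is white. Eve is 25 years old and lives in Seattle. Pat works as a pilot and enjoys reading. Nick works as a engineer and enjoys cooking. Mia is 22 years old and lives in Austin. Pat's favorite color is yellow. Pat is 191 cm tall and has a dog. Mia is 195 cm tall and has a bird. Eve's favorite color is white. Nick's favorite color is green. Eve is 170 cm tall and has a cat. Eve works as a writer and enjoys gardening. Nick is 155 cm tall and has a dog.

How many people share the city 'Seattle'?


Count: 1

1


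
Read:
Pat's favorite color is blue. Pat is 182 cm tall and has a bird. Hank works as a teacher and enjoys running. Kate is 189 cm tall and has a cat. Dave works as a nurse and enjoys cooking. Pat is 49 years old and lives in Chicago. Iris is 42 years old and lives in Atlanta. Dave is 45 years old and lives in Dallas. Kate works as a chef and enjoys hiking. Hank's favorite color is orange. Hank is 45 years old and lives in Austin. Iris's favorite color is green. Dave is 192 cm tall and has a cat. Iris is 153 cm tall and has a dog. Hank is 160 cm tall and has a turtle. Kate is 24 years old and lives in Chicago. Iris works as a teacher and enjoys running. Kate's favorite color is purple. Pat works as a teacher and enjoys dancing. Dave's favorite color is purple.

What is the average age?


Sum=205, n=5, avg=41

41


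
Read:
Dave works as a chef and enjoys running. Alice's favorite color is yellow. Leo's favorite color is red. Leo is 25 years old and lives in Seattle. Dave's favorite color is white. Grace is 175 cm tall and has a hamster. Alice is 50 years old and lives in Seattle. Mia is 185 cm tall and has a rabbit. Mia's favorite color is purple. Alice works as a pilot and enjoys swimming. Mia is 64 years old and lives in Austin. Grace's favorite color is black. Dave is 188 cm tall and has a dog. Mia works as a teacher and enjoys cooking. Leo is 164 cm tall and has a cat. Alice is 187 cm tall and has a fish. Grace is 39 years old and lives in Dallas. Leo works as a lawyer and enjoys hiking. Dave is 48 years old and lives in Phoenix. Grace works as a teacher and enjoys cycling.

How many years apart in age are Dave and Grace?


48 vs 39, diff = 9

9


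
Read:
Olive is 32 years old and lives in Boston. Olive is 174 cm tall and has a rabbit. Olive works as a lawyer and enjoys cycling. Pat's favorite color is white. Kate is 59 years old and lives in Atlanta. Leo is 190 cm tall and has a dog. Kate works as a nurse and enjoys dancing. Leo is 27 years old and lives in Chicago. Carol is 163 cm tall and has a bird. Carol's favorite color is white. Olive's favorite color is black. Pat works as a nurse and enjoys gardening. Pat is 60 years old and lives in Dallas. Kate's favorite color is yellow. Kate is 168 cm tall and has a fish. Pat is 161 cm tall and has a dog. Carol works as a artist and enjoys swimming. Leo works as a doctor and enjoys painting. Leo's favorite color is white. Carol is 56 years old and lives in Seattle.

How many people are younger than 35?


Filter: 2

2


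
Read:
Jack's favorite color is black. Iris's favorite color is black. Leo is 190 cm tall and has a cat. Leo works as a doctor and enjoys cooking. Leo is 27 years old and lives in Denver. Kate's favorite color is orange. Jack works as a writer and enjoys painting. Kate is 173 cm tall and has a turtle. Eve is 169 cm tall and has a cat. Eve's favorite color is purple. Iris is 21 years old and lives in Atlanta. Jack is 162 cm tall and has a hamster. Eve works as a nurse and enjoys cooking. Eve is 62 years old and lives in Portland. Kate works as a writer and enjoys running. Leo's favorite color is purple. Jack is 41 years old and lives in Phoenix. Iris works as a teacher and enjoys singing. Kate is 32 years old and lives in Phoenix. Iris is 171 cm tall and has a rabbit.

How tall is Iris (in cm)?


Iris is 171 cm tall

171


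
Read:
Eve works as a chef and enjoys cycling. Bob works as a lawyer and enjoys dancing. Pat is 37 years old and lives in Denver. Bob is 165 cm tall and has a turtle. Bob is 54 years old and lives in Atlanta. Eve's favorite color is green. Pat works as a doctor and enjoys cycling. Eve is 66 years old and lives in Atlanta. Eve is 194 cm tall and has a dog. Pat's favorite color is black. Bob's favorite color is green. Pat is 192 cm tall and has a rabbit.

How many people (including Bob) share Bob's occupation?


Bob is a lawyer. Count = 1

1


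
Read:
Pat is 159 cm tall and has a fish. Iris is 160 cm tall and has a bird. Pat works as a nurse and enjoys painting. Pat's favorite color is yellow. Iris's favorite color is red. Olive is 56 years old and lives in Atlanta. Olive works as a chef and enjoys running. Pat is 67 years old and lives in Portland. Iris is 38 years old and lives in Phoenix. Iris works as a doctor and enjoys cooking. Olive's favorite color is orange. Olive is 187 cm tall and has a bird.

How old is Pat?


Pat is 67 years old

67


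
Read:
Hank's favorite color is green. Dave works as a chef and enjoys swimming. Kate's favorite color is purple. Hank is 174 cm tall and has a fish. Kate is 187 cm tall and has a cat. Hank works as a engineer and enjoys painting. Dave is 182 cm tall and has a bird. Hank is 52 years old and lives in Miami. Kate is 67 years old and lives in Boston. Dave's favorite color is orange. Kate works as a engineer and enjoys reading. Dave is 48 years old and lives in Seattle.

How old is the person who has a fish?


Person with fish is Hank, age 52

52


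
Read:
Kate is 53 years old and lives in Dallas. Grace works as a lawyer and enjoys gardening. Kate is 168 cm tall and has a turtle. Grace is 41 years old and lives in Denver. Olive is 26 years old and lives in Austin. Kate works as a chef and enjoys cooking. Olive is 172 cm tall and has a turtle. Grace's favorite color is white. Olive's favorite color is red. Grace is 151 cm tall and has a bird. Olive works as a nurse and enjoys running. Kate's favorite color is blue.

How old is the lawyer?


The lawyer is Grace, age 41

41


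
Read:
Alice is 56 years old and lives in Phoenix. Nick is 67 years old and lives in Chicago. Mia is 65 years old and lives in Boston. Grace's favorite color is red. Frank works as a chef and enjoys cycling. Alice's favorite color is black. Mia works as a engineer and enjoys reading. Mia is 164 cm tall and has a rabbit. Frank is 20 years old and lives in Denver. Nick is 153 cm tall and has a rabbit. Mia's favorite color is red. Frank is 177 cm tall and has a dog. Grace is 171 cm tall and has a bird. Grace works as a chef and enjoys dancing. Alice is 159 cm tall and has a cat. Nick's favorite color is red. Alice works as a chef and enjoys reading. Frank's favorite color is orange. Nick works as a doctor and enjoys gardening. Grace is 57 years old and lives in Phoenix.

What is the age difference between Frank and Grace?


|20 - 57| = 37

37


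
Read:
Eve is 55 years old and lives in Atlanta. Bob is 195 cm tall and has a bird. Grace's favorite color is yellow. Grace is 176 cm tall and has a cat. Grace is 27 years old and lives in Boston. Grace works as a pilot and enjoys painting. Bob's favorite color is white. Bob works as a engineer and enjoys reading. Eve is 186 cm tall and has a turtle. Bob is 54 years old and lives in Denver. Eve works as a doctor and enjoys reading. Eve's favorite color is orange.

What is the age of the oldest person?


Oldest: Eve at 55

55


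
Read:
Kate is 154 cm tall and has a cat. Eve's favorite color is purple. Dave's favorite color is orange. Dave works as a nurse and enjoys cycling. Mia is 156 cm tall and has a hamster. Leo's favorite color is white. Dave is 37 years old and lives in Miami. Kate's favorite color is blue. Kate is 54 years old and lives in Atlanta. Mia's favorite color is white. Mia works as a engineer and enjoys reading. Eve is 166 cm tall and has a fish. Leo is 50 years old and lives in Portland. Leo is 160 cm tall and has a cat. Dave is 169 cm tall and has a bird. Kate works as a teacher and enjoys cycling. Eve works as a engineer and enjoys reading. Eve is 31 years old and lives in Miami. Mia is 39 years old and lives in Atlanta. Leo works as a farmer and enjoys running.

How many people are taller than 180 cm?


Taller than 180: 0

0


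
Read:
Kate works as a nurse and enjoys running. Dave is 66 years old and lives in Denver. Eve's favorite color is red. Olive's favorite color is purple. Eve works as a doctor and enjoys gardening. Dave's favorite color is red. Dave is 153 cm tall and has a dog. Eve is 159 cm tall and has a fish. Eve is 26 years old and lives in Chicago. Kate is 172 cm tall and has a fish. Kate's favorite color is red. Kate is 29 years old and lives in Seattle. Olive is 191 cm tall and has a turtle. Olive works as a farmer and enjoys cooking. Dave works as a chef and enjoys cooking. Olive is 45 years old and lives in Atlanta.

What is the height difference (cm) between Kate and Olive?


|172 - 191| = 19

19


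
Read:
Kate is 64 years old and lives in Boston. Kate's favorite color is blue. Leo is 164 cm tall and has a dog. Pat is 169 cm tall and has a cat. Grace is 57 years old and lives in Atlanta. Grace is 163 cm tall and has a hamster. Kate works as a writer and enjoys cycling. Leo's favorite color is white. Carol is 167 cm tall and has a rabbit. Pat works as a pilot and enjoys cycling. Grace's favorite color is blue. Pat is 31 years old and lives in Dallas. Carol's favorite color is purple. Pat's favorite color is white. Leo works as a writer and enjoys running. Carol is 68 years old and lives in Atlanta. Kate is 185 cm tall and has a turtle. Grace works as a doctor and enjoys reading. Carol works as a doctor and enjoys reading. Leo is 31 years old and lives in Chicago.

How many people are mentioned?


People: Grace, Leo, Kate, Carol, Pat. Count = 5

5


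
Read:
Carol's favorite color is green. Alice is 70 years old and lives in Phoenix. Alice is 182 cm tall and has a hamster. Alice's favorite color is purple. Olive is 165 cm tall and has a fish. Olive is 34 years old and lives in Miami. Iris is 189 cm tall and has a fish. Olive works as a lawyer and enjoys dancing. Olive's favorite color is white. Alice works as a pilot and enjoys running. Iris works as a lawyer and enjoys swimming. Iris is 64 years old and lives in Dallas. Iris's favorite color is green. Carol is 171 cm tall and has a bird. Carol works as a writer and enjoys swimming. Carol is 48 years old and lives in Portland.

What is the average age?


Sum=216, n=4, avg=54

54


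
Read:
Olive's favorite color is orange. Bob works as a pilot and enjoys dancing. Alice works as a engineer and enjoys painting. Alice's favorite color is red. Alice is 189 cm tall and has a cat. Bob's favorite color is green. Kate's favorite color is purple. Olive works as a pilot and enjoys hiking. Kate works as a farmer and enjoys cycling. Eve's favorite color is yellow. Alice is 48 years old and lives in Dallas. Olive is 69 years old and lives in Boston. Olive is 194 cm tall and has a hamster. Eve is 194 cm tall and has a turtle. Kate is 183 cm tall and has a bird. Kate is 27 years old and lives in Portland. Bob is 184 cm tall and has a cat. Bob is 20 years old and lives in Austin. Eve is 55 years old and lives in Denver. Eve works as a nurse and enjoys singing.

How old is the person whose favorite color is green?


Person with favorite color=green is Bob, age 20

20


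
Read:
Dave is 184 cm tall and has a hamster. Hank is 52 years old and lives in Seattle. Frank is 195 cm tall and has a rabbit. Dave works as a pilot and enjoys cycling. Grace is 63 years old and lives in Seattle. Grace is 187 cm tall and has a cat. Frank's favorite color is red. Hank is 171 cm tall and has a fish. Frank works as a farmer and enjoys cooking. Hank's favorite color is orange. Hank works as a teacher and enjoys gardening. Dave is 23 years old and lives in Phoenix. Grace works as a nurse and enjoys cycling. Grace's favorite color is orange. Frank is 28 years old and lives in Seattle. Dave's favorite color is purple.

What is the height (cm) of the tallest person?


Tallest: Frank at 195 cm

195


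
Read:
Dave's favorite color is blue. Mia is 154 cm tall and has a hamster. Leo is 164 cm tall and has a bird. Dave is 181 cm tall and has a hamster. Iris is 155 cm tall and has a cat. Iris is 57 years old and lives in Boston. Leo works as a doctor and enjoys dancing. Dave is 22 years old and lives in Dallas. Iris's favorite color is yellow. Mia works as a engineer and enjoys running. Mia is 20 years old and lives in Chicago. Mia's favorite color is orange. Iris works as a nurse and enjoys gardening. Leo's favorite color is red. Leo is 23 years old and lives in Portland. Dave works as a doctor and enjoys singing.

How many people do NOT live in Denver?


Not in Denver: 4

4


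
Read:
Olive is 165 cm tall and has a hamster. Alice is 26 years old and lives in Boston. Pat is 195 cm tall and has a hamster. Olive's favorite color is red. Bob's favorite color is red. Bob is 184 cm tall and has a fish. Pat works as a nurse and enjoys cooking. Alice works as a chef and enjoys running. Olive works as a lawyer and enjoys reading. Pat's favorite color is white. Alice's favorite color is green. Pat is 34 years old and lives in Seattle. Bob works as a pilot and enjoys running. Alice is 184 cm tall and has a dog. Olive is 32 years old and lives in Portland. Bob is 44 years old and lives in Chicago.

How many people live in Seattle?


Count in Seattle: 1

1


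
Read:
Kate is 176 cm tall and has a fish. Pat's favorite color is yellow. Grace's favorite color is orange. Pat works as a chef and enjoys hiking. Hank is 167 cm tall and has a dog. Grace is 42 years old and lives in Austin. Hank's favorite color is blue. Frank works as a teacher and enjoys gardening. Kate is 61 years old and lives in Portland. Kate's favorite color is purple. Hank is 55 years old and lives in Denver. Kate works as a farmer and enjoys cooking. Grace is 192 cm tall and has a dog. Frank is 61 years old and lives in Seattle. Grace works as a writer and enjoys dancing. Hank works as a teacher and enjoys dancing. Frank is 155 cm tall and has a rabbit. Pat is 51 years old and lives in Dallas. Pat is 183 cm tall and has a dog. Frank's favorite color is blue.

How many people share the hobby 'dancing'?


Count: 2

2


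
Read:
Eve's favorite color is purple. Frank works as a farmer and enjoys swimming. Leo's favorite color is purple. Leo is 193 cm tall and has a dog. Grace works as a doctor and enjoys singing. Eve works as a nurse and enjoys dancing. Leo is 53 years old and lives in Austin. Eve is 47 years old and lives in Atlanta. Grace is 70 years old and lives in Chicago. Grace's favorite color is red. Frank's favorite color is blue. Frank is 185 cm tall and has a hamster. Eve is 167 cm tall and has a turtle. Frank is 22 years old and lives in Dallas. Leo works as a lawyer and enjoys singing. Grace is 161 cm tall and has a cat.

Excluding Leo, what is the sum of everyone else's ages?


Sum (excluding Leo): 139

139


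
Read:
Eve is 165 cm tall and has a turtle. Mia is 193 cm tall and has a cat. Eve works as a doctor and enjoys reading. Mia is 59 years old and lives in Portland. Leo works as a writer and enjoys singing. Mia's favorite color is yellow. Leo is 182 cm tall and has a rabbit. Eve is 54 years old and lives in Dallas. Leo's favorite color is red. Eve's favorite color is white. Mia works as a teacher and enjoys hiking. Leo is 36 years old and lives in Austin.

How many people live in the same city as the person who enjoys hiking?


Person with hobby hiking is Mia, city Portland. Count = 1

1


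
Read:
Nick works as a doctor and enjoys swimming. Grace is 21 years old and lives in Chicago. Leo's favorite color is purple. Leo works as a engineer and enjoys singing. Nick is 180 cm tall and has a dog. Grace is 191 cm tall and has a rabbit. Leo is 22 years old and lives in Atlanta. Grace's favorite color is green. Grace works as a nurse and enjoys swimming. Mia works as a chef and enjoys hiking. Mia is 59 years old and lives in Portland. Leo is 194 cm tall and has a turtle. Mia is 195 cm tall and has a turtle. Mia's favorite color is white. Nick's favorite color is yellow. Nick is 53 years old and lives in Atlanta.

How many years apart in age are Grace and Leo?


21 vs 22, diff = 1

1


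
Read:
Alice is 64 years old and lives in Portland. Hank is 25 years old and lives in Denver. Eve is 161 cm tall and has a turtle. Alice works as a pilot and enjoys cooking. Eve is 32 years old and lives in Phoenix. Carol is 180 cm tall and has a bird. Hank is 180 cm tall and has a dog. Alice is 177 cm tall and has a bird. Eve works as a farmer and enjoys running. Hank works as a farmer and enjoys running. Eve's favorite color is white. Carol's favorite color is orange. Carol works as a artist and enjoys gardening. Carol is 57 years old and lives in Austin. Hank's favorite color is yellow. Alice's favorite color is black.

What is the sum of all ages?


32+57+64+25 = 178

178


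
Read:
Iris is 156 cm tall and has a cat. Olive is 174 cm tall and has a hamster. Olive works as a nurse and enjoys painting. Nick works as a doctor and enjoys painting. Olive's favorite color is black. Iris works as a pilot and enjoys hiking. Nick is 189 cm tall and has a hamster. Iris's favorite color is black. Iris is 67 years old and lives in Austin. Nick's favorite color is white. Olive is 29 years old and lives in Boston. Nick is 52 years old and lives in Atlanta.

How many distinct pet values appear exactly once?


Unique pet values: 1

1


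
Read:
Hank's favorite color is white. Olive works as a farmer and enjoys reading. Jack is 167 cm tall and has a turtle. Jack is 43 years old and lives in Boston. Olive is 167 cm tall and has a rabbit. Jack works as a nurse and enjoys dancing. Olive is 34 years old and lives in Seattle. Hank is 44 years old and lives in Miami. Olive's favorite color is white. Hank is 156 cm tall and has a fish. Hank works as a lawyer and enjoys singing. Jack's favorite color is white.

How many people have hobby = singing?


Count: 1

1


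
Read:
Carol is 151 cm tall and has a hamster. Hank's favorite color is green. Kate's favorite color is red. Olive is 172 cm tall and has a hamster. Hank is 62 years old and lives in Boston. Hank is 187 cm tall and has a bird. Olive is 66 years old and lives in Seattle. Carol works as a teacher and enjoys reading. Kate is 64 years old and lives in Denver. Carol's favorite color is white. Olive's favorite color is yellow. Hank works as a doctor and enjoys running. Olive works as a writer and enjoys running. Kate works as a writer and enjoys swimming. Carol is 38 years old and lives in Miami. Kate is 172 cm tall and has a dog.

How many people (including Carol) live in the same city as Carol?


Carol lives in Miami. Count = 1

1


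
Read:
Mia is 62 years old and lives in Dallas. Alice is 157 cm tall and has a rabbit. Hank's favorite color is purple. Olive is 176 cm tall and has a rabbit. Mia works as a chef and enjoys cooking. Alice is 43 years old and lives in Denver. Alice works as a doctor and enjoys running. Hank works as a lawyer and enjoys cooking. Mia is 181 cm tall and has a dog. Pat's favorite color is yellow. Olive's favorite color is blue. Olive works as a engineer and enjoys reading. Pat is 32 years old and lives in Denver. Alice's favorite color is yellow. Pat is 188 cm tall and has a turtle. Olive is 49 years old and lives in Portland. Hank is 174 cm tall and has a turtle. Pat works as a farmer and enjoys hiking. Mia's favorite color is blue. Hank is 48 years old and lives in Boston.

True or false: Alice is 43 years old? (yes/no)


Alice is actually 43. yes

yes


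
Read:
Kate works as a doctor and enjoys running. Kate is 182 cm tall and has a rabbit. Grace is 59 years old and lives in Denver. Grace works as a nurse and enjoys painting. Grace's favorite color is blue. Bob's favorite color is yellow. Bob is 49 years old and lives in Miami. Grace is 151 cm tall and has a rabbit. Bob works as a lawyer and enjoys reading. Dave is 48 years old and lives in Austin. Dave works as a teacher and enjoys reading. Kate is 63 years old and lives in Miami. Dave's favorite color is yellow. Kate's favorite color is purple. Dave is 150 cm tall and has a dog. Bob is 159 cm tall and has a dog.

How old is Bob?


Bob is 49 years old

49


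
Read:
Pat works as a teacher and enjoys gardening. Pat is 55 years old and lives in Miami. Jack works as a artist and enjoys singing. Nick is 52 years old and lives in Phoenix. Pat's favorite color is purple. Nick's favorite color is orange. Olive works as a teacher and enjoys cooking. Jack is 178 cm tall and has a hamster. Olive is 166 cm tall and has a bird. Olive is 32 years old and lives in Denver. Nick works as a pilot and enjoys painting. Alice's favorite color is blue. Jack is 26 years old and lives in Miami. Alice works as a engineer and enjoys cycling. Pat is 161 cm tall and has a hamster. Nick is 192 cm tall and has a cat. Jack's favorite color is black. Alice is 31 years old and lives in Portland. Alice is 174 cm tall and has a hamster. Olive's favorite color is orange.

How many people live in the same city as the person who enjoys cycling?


Person with hobby cycling is Alice, city Portland. Count = 1

1


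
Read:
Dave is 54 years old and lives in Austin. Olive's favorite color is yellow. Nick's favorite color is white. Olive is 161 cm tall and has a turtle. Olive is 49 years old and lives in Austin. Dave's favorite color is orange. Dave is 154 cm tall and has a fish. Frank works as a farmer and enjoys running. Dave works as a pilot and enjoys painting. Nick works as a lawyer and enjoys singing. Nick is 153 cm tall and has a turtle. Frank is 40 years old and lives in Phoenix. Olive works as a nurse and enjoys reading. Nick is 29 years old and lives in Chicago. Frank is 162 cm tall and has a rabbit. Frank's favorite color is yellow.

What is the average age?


Sum=172, n=4, avg=43

43


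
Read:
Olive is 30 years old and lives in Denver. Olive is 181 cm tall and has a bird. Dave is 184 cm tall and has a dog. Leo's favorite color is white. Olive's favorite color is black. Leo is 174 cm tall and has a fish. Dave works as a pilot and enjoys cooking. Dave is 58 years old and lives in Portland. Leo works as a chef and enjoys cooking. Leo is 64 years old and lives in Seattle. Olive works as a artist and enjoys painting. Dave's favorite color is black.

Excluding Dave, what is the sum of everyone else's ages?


Sum (excluding Dave): 94

94


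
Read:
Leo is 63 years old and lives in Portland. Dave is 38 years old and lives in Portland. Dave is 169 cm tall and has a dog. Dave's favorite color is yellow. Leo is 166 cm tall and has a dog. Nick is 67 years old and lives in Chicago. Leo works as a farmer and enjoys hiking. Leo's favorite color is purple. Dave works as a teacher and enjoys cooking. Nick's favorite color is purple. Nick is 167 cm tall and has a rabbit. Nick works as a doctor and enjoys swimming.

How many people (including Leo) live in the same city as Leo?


Leo lives in Portland. Count = 2

2


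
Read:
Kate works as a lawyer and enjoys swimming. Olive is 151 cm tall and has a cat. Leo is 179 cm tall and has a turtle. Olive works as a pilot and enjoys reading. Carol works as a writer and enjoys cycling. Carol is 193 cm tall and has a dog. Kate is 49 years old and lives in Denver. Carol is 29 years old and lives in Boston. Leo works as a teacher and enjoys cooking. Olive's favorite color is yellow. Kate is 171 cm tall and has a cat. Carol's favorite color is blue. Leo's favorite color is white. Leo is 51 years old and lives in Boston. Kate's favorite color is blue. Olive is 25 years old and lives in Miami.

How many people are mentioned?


People: Leo, Olive, Carol, Kate. Count = 4

4


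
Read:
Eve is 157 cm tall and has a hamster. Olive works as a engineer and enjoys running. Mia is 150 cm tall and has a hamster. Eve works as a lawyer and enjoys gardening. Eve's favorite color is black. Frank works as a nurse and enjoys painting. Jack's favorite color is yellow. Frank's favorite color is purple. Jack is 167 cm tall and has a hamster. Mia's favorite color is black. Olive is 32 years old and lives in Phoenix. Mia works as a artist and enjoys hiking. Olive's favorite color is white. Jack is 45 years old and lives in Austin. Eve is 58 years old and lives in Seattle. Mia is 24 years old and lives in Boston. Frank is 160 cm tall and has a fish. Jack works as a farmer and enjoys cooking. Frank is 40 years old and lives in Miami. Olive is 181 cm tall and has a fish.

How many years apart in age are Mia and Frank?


24 vs 40, diff = 16

16


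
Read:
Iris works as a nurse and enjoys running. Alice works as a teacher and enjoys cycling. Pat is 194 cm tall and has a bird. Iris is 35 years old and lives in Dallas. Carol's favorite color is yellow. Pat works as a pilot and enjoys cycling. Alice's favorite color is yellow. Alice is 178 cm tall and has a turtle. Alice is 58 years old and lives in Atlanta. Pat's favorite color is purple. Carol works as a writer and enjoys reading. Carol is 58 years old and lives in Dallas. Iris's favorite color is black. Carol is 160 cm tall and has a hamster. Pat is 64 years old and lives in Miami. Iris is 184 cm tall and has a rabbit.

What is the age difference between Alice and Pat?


|58 - 64| = 6

6


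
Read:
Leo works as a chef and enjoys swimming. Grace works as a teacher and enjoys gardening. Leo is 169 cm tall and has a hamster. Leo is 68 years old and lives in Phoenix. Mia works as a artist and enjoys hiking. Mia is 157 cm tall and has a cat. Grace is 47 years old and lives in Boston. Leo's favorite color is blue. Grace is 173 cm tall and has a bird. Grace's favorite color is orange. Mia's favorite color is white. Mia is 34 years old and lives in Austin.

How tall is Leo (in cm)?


Leo is 169 cm tall

169


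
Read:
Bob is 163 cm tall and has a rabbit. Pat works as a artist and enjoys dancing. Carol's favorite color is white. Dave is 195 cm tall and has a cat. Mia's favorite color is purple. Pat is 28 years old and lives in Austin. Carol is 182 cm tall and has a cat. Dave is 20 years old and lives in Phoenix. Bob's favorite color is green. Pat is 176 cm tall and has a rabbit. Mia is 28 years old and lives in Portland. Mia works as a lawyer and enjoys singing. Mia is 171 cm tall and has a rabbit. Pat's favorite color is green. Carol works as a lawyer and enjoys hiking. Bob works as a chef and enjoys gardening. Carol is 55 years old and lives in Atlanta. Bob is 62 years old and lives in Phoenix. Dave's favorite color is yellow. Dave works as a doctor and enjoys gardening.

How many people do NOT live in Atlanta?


Not in Atlanta: 4

4


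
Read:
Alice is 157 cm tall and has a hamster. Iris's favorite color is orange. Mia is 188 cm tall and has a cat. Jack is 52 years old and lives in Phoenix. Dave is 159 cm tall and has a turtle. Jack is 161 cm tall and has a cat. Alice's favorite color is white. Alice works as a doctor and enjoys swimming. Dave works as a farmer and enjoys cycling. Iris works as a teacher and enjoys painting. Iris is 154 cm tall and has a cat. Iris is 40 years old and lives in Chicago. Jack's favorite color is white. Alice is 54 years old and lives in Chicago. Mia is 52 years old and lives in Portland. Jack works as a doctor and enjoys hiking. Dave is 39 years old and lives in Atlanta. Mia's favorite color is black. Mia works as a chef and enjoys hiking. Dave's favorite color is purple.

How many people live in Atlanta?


Count in Atlanta: 1

1


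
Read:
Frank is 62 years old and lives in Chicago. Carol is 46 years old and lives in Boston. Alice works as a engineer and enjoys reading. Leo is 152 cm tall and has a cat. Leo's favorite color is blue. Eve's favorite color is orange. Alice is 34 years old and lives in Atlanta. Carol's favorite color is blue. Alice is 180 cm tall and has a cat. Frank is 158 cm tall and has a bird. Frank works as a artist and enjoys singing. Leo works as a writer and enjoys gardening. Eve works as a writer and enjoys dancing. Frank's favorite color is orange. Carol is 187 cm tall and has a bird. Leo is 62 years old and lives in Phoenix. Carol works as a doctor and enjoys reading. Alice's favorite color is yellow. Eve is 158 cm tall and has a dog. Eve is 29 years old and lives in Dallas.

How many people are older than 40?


Filter: 3

3


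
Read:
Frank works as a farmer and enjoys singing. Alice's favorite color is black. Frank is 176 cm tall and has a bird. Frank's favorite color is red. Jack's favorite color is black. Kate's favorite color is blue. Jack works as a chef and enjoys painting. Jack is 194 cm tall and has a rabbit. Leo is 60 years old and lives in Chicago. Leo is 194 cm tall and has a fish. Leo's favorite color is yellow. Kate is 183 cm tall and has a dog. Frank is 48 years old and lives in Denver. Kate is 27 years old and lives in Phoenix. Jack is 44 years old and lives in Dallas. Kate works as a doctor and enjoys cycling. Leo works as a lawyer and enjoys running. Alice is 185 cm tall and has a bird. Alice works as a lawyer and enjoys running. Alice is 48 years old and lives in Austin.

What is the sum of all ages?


60+44+48+27+48 = 227

227


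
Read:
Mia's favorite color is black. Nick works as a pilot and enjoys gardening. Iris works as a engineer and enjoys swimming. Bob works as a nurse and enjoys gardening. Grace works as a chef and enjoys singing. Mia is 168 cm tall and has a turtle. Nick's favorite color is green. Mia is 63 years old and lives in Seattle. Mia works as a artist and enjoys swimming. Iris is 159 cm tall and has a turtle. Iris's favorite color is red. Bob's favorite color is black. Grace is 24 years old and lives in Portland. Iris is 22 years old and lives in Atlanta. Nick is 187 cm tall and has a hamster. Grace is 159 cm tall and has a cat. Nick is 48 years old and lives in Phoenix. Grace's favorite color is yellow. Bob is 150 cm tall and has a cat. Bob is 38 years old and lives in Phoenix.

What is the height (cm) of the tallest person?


Tallest: Nick at 187 cm

187


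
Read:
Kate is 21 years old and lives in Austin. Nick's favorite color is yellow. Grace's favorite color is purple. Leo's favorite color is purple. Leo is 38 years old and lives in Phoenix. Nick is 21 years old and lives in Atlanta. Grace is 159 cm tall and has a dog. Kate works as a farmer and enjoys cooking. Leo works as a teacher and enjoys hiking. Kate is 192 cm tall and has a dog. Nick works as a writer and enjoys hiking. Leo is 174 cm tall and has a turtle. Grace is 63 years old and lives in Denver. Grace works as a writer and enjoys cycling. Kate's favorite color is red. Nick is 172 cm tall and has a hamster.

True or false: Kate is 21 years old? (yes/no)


Kate is actually 21. yes

yes


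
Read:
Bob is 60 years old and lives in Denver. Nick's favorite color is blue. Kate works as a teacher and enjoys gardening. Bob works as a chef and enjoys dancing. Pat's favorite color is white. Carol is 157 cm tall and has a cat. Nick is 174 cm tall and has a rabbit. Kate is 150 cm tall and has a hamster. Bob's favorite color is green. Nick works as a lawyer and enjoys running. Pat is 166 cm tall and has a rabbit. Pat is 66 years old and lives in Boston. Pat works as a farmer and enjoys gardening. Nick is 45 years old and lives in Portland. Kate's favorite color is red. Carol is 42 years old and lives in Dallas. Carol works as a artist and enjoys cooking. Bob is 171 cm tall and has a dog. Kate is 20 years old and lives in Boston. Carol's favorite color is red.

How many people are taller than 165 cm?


Taller than 165: 3

3


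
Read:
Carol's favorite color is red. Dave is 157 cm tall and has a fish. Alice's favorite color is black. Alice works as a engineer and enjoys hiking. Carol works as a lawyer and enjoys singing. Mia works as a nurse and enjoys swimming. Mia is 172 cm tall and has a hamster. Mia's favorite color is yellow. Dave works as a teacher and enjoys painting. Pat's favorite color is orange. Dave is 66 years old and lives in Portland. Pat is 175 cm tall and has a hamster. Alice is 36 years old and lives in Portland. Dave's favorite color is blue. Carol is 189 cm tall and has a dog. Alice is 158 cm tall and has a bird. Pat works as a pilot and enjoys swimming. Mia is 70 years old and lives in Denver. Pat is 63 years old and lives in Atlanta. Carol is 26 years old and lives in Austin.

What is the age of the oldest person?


Oldest: Mia at 70

70
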